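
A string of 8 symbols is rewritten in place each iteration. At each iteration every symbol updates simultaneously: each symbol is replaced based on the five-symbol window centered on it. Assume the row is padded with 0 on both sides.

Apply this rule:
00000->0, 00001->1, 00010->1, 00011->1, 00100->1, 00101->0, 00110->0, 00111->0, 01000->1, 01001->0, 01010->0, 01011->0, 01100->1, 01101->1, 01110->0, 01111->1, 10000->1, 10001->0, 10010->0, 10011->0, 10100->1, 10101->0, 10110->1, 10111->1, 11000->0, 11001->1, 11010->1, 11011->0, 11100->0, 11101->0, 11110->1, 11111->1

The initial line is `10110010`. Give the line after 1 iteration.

00111011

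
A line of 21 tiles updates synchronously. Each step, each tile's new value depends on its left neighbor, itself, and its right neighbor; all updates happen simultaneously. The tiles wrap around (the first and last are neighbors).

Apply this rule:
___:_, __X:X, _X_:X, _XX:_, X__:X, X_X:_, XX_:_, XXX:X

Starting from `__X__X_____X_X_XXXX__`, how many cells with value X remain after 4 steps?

10

_XXXXXX___XX_X__XX_X_
X_XXXX_X_X___XXX___XX
___XX__X_XX_X_X_X_X_X
X_X__XXX____X_X_X_X_X
count of X: 10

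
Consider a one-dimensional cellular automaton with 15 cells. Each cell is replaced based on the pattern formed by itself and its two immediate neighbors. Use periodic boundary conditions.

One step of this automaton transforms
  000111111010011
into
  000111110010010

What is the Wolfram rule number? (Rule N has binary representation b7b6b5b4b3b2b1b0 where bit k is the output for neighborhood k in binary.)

position 4: 111 → 1  (bit 7 = 1)
position 8: 110 → 0  (bit 6 = 0)
position 9: 101 → 0  (bit 5 = 0)
position 0: 100 → 0  (bit 4 = 0)
position 3: 011 → 1  (bit 3 = 1)
position 10: 010 → 1  (bit 2 = 1)
position 2: 001 → 0  (bit 1 = 0)
position 1: 000 → 0  (bit 0 = 0)
bits b7..b0 = 10001100 = 140

140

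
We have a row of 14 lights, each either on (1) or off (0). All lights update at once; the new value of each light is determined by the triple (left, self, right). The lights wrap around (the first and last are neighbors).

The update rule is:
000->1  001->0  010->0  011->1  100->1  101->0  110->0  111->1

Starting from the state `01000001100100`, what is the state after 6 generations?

11000101011110

00111101010011
10111000001010
00110111100000
10100111011111
00010110011111
11000101011110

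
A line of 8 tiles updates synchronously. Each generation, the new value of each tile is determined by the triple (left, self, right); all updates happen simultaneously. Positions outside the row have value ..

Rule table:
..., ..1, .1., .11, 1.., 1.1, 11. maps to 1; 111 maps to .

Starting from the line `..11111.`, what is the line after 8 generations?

111...11
1.111111
111....1
1.111111  (repeats generation 2; period 2)
generation 8: 1.111111

1.111111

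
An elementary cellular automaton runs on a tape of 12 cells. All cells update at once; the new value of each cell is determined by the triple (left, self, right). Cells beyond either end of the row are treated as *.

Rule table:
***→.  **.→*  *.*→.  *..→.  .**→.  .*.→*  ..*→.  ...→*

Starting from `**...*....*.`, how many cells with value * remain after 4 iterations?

5

.*.*.*.**.*.
.*.*.*..*.*.
.*.*.*..*.*.  (fixed point — unchanged through iteration 4)
count of *: 5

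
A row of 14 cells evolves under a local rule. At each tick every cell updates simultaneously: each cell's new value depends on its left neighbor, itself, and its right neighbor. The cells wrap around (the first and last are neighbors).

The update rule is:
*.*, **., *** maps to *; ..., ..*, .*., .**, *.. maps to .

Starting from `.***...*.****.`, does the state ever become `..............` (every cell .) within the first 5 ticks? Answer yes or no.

yes

tick 1: ..**....*.***.
tick 2: ...*.....*.**.
tick 3: ..........*.*.
tick 4: ...........*..
tick 5: ..............
all cells are . at tick 5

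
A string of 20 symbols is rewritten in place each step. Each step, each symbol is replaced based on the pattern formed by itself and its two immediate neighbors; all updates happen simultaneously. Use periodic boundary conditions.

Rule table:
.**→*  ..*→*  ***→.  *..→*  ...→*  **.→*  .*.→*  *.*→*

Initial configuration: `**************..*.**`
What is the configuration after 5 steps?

.............******.

.............******.
**************....**
.............******.  (repeats step 1; period 2)
step 5: .............******.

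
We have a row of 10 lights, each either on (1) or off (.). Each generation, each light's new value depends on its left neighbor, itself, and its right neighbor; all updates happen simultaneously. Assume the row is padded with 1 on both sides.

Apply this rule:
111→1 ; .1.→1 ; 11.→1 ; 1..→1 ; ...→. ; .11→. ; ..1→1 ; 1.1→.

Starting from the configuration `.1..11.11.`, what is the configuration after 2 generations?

generation 1: .111.1..1.
generation 2: ..11.1111.

..11.1111.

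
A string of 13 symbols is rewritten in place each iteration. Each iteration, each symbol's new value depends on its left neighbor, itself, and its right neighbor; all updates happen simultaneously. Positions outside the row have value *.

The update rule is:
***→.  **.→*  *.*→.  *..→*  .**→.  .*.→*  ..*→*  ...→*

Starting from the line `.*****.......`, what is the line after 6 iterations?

***..........

iteration 1: .....********
iteration 2: *****........
iteration 3: ....*********
iteration 4: ****.........
iteration 5: ...**********
iteration 6: ***..........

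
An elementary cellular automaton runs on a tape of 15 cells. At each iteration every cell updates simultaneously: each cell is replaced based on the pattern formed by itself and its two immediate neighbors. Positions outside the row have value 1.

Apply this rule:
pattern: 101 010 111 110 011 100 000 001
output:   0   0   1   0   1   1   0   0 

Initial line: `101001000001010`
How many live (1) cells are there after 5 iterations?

000100100000000
100010010000000
010001001000000
001000100100000
100100010010000
count of 1: 4

4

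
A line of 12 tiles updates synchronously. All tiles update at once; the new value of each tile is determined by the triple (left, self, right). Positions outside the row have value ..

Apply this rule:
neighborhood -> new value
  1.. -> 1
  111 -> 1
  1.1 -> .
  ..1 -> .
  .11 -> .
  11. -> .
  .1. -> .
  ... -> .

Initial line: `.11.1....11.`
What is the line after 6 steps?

.....1.....1
......1.....
.......1....
........1...
.........1..
..........1.

..........1.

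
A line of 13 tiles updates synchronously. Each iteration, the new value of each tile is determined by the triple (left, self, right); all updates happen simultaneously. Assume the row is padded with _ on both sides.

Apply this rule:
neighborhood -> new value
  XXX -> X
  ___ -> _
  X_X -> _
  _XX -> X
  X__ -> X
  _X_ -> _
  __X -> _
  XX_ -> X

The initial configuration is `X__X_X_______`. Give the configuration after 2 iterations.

__X____X_____

_X____X______
__X____X_____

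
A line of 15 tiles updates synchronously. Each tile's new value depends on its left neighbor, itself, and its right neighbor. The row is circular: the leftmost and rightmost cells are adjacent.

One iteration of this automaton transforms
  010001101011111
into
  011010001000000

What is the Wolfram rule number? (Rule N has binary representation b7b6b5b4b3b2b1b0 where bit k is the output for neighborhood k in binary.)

position 11: 111 → 0  (bit 7 = 0)
position 6: 110 → 0  (bit 6 = 0)
position 0: 101 → 0  (bit 5 = 0)
position 2: 100 → 1  (bit 4 = 1)
position 5: 011 → 0  (bit 3 = 0)
position 1: 010 → 1  (bit 2 = 1)
position 4: 001 → 1  (bit 1 = 1)
position 3: 000 → 0  (bit 0 = 0)
bits b7..b0 = 00010110 = 22

22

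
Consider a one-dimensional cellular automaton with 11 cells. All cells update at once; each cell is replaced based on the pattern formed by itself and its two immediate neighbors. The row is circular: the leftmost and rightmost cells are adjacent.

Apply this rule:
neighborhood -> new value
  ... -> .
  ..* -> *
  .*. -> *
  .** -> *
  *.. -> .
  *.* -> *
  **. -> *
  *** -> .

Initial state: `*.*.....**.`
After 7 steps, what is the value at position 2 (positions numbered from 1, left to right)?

.

step 1: ***....****
step 2: ..*...**...
step 3: .**..***...
step 4: ***.**.*...
step 5: *.******..*
step 6: ***....*.**
step 7: ..*...****.
position 2 holds .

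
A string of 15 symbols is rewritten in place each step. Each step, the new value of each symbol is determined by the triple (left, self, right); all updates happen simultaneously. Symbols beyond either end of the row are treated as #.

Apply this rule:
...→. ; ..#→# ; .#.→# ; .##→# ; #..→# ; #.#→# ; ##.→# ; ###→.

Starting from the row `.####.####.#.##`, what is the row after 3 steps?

##..###..##.##.

##..###..#####.
.####.####...##
##..###..##.##.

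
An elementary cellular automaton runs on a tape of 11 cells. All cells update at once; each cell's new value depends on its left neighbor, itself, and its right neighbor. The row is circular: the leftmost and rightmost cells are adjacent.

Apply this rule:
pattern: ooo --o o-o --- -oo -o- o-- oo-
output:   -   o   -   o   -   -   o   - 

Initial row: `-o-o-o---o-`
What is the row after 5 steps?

o-----ooooo

o-----ooo-o
-ooooo-----
o-----ooooo
-ooooo-----  (repeats step 2; period 2)
step 5: o-----ooooo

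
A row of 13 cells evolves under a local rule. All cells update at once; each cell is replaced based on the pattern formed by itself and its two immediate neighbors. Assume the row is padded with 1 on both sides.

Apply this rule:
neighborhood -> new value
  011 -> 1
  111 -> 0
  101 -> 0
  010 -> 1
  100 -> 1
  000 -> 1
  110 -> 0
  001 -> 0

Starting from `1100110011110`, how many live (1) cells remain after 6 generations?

8

0010101010000
1010101011110
0010101010000  (repeats generation 1; period 2)
generation 6: 1010101011110
count of 1: 8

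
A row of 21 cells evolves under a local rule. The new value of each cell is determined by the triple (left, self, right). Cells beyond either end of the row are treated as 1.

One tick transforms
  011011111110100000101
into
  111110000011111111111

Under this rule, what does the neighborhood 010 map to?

1

At position 12 the neighborhood is 010; the next row has 1 there.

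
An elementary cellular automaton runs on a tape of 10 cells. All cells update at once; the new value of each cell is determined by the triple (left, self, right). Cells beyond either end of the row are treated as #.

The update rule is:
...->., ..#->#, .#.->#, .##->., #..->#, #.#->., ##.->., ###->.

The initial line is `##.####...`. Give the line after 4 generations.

.##.####..

.......#.#
#.....##..
.#...#..##
.##.####..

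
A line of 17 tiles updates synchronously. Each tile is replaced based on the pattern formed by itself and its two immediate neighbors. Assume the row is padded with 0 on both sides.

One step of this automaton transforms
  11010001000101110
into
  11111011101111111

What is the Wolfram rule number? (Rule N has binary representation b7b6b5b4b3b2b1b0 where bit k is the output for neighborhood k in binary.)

position 14: 111 → 1  (bit 7 = 1)
position 1: 110 → 1  (bit 6 = 1)
position 2: 101 → 1  (bit 5 = 1)
position 4: 100 → 1  (bit 4 = 1)
position 0: 011 → 1  (bit 3 = 1)
position 3: 010 → 1  (bit 2 = 1)
position 6: 001 → 1  (bit 1 = 1)
position 5: 000 → 0  (bit 0 = 0)
bits b7..b0 = 11111110 = 254

254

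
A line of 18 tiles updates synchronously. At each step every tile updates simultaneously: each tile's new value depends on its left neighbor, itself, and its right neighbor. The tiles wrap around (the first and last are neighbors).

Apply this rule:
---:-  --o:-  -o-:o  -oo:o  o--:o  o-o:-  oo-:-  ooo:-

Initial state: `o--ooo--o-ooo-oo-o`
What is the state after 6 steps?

-o-oo-o-o-o-o-oo-o

-o-o--o-o-o---o--o
-o-oo-o-o-oo--oo-o
-o-o--o-o-o-o-o--o
-o-oo-o-o-o-o-oo-o
-o-o--o-o-o-o-o--o  (repeats step 3; period 2)
step 6: -o-oo-o-o-o-o-oo-o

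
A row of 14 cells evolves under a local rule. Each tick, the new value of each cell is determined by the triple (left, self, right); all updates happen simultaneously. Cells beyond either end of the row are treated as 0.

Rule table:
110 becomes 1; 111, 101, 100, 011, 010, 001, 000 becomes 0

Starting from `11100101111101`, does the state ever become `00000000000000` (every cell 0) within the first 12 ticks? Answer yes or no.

00100000000100
00000000000000
all cells are 0 at tick 2

yes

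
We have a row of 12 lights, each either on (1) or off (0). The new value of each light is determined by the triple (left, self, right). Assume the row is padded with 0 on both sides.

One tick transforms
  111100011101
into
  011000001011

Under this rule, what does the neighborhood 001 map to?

At position 6 the neighborhood is 001; the next row has 0 there.

0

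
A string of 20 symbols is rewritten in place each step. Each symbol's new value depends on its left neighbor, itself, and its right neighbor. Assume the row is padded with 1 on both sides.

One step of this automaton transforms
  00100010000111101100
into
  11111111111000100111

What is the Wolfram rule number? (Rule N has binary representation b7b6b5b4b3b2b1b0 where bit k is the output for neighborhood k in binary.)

position 12: 111 → 0  (bit 7 = 0)
position 14: 110 → 1  (bit 6 = 1)
position 15: 101 → 0  (bit 5 = 0)
position 0: 100 → 1  (bit 4 = 1)
position 11: 011 → 0  (bit 3 = 0)
position 2: 010 → 1  (bit 2 = 1)
position 1: 001 → 1  (bit 1 = 1)
position 4: 000 → 1  (bit 0 = 1)
bits b7..b0 = 01010111 = 87

87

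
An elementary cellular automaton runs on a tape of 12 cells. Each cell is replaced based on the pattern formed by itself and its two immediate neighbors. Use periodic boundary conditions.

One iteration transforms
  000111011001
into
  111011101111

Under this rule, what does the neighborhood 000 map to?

At position 1 the neighborhood is 000; the next row has 1 there.

1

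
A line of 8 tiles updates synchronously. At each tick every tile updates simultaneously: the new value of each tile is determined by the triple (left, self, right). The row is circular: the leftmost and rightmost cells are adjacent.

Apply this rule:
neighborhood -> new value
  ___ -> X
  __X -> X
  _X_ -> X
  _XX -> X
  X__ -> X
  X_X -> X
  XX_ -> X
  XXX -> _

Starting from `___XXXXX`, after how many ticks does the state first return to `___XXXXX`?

tick 1: XXXX___X
tick 2: ___XXXXX

2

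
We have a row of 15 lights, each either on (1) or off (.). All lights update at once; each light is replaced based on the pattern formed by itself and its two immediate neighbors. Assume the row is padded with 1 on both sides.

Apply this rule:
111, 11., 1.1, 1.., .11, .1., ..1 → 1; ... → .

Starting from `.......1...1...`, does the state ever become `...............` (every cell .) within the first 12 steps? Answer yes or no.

no

1.....111.111.1
11...1111111111
111.11111111111
111111111111111
111111111111111  (fixed point — unchanged through step 12)
step 12 is 111111111111111, still not uniform .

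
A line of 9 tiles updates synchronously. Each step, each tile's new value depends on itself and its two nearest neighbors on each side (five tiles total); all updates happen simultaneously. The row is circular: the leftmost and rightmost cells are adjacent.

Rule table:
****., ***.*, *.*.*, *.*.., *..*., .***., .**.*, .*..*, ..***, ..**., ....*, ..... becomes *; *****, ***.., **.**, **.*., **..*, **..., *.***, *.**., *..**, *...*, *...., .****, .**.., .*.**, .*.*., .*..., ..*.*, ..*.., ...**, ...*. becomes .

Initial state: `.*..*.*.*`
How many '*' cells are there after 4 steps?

.***..*.*
..*..*..*
**.**.**.
.*..*..*.
count of *: 3

3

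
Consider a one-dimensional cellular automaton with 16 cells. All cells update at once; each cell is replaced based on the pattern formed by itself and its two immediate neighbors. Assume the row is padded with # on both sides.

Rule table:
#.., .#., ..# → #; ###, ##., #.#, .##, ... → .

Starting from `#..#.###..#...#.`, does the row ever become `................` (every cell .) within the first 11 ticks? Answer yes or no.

.###....####.##.
....#..#........
#..######......#
.##......#....#.
...#....###..##.
#.###..#...##...
.....####.#..#.#
#...#.....####..
.#.###...#....##
.#....#.###..#..
.##..##....#####
tick 11 is .##..##....#####, still not uniform .

no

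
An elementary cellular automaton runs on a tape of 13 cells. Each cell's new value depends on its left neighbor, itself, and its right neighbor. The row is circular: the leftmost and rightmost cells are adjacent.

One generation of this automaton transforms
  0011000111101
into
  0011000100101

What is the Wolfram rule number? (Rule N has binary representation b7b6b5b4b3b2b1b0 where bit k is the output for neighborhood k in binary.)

76

position 8: 111 → 0  (bit 7 = 0)
position 3: 110 → 1  (bit 6 = 1)
position 11: 101 → 0  (bit 5 = 0)
position 0: 100 → 0  (bit 4 = 0)
position 2: 011 → 1  (bit 3 = 1)
position 12: 010 → 1  (bit 2 = 1)
position 1: 001 → 0  (bit 1 = 0)
position 5: 000 → 0  (bit 0 = 0)
bits b7..b0 = 01001100 = 76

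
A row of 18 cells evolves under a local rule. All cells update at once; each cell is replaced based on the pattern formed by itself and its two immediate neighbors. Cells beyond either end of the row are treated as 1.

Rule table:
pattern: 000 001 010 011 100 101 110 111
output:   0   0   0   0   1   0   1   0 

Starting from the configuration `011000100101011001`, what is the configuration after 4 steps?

011001100010000000

001100010000001100
100110001000000110
110011000100000010
011001100010000000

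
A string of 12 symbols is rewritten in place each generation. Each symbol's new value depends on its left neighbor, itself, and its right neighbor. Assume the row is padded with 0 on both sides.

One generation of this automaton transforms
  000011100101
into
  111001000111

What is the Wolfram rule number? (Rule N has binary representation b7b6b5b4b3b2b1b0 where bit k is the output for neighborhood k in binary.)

165

position 5: 111 → 1  (bit 7 = 1)
position 6: 110 → 0  (bit 6 = 0)
position 10: 101 → 1  (bit 5 = 1)
position 7: 100 → 0  (bit 4 = 0)
position 4: 011 → 0  (bit 3 = 0)
position 9: 010 → 1  (bit 2 = 1)
position 3: 001 → 0  (bit 1 = 0)
position 0: 000 → 1  (bit 0 = 1)
bits b7..b0 = 10100101 = 165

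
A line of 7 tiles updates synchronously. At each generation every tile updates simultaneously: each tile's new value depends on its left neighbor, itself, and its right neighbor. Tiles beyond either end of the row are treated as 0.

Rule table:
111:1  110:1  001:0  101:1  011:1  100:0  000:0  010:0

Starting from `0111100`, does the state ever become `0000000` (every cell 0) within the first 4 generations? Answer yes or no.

no

generation 1: 0111100  (fixed point — unchanged through generation 4)
generation 4 is 0111100, still not uniform 0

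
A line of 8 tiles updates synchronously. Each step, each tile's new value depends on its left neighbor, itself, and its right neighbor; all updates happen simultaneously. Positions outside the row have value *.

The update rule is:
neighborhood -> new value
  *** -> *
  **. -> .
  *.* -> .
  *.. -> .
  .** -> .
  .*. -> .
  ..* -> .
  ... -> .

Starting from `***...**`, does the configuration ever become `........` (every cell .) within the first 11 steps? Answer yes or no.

yes

step 1: **.....*
step 2: *.......
step 3: ........
all cells are . at step 3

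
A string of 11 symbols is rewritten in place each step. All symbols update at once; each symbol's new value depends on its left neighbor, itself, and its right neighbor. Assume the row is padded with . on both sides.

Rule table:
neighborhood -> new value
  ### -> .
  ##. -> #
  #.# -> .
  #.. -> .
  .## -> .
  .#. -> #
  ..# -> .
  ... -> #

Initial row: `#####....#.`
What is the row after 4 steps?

....#.##.#.
###.#..#.#.
..#.#..#.#.
#.#.#..#.#.

#.#.#..#.#.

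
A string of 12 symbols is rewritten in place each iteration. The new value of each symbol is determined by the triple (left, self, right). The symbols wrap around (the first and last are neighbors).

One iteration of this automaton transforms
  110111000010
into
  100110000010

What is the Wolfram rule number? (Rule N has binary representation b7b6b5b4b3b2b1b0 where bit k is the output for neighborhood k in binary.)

140

position 4: 111 → 1  (bit 7 = 1)
position 1: 110 → 0  (bit 6 = 0)
position 2: 101 → 0  (bit 5 = 0)
position 6: 100 → 0  (bit 4 = 0)
position 0: 011 → 1  (bit 3 = 1)
position 10: 010 → 1  (bit 2 = 1)
position 9: 001 → 0  (bit 1 = 0)
position 7: 000 → 0  (bit 0 = 0)
bits b7..b0 = 10001100 = 140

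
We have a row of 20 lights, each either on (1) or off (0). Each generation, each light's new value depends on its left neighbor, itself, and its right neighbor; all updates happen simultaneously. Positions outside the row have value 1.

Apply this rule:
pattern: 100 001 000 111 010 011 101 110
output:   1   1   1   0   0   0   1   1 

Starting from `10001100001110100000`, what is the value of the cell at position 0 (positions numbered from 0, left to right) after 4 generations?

0

generation 1: 11110111110011011111
generation 2: 00011000011101100000
generation 3: 11101111100110111111
generation 4: 00110000111011000000
position 0 holds 0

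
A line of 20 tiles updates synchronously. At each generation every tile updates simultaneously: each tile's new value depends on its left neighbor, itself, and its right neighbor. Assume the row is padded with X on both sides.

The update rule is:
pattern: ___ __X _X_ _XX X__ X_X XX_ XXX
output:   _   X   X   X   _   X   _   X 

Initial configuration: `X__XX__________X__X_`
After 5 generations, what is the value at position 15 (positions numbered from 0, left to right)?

__XX__________XX_XXX
_XX__________XX_XXXX
XX__________XX_XXXXX
X__________XX_XXXXXX
__________XX_XXXXXXX
position 15 holds X

X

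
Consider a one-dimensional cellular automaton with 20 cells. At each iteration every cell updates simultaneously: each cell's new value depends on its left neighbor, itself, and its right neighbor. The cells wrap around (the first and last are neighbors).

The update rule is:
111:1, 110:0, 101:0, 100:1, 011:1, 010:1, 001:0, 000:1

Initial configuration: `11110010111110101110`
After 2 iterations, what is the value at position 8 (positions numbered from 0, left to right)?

1

iteration 1: 11101010111100101100
iteration 2: 11001010111010101010
position 8 holds 1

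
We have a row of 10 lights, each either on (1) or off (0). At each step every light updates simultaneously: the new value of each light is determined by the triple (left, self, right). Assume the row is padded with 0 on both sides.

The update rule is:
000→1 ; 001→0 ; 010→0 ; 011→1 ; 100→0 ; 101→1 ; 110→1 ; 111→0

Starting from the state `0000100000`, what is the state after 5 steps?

step 1: 1110001111
step 2: 1010101001
step 3: 0101010000
step 4: 0010100111
step 5: 1001000101

1001000101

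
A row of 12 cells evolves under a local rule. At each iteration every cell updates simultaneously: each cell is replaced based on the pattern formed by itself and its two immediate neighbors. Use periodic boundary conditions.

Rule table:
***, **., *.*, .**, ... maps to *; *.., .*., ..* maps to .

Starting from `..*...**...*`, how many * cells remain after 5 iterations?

8

iteration 1: ....*.**.*..
iteration 2: ***..****..*
iteration 3: ***..****..*  (fixed point — unchanged through iteration 5)
count of *: 8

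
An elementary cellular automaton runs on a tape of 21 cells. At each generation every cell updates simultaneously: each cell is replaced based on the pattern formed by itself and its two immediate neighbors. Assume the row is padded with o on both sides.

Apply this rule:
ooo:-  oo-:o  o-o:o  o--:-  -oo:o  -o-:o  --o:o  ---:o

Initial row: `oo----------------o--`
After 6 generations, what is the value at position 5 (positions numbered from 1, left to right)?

-o-oooooooooooooooo-o
oooo--------------ooo
---o-oooooooooooooo--
-ooooo------------o-o
oo---o-oooooooooooooo
-o-ooooo-------------
position 5 holds o

o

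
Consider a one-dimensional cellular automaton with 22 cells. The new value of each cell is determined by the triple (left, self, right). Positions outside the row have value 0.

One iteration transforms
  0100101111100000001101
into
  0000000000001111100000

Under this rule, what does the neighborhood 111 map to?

0

At position 7 the neighborhood is 111; the next row has 0 there.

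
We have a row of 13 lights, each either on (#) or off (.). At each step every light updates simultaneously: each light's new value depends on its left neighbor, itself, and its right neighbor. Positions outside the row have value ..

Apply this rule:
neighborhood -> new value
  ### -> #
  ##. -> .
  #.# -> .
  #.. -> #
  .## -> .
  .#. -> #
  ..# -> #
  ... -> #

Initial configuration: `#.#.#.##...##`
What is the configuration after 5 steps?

#..#.##.####.

step 1: #.#.#...###..
step 2: #.#.####.#.##
step 3: #.#..##..#...
step 4: #.###..######
step 5: #..#.##.####.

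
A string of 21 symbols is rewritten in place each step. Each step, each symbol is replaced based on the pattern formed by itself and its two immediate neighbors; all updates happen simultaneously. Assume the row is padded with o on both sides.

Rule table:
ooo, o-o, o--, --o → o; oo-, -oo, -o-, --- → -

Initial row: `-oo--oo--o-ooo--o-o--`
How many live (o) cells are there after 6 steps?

step 1: o--oo--oo-o-o-oo-o-oo
step 2: -oo--oo--o-o-o--o-o-o
step 3: o--oo--oo-o-o-oo-o-o-
step 4: -oo--oo--o-o-o--o-o-o  (repeats step 2; period 2)
step 6: -oo--oo--o-o-o--o-o-o
count of o: 10

10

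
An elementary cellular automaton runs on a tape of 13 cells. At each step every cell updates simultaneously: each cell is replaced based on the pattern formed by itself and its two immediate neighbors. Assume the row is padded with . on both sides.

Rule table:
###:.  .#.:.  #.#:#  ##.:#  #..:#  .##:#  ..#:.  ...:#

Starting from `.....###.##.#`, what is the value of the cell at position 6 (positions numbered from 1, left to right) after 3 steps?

####.#.#####.
#..##.##...##
.#.#######.##
position 6 holds #

#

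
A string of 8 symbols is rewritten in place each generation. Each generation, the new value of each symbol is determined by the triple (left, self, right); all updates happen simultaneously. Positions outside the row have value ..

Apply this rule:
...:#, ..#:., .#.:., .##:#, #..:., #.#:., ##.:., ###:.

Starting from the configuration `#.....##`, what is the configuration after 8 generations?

....####

generation 1: ..###.#.
generation 2: #.#.....
generation 3: ....####
generation 4: ###.#...
generation 5: #.....##  (repeats generation 0; period 5)
generation 8: ....####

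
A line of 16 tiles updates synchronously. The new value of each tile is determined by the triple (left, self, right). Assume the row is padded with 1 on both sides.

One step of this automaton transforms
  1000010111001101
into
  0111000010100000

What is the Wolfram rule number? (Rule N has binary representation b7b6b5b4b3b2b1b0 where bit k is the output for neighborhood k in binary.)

145

position 8: 111 → 1  (bit 7 = 1)
position 0: 110 → 0  (bit 6 = 0)
position 6: 101 → 0  (bit 5 = 0)
position 1: 100 → 1  (bit 4 = 1)
position 7: 011 → 0  (bit 3 = 0)
position 5: 010 → 0  (bit 2 = 0)
position 4: 001 → 0  (bit 1 = 0)
position 2: 000 → 1  (bit 0 = 1)
bits b7..b0 = 10010001 = 145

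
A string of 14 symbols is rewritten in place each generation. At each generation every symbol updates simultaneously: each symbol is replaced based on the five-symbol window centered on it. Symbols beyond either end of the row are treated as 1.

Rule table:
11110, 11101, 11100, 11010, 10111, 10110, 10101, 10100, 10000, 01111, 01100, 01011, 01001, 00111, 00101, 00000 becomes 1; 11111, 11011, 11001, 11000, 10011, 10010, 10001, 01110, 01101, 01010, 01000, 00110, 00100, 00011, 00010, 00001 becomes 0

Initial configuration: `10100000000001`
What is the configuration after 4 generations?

11100101000101

11101111111001
01101100011001
01001100001001
11100101000101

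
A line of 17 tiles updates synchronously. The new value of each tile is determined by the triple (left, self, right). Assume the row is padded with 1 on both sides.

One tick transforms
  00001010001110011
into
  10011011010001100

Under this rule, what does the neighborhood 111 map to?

At position 11 the neighborhood is 111; the next row has 0 there.

0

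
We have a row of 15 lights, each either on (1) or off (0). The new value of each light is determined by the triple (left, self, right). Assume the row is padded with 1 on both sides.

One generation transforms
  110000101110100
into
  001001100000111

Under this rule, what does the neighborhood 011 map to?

0

At position 8 the neighborhood is 011; the next row has 0 there.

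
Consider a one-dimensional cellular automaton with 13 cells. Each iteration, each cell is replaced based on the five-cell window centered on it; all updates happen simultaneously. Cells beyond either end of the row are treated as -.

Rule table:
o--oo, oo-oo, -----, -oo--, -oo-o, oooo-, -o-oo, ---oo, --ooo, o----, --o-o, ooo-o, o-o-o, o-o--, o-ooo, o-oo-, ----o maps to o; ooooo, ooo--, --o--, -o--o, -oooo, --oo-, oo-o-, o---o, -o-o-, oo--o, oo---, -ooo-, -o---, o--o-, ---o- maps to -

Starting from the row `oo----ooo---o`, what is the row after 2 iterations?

iteration 1: -o-oooo------
iteration 2: -ooo-o--ooooo

-ooo-o--ooooo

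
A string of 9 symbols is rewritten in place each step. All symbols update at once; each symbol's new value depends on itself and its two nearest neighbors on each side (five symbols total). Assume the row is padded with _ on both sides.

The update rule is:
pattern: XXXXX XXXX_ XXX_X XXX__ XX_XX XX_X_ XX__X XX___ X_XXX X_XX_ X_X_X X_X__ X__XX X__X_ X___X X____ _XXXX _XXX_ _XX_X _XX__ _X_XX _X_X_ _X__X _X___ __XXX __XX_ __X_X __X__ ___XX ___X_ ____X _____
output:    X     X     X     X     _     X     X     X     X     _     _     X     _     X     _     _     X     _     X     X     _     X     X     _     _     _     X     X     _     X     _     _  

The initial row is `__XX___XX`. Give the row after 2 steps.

___XX___X
____XX_XX

____XX_XX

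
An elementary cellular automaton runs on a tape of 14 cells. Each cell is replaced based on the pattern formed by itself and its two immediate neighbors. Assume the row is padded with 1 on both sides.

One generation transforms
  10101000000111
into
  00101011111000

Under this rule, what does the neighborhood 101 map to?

At position 1 the neighborhood is 101; the next row has 0 there.

0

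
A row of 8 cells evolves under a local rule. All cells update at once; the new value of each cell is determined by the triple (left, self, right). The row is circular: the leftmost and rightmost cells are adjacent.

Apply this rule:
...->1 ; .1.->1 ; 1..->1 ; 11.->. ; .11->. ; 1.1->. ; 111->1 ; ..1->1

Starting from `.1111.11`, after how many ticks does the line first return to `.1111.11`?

6

tick 1: ..11....
tick 2: 11..1111
tick 3: 1.11.111
tick 4: ......11
tick 5: 111111..
tick 6: .1111.11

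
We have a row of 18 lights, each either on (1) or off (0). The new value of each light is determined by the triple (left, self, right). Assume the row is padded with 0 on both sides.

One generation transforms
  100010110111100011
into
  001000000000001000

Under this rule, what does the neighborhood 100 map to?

0

At position 1 the neighborhood is 100; the next row has 0 there.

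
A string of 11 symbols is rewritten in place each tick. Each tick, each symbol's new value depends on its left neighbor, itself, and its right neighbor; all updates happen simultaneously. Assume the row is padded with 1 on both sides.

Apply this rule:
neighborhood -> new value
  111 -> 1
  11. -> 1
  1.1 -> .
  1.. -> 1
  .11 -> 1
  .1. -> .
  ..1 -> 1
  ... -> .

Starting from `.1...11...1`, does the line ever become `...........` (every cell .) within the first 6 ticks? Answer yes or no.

..1.1111.11
11..1111.11
11111111.11
11111111.11  (fixed point — unchanged through tick 6)
tick 6 is 11111111.11, still not uniform .

no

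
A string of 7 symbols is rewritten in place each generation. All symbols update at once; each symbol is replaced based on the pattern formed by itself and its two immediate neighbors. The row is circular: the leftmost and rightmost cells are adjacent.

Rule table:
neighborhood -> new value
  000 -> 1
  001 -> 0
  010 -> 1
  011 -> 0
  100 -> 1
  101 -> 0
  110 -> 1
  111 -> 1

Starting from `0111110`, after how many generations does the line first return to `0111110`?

0011111
1001111
1100111
1110011
1111001
1111100
0111110

7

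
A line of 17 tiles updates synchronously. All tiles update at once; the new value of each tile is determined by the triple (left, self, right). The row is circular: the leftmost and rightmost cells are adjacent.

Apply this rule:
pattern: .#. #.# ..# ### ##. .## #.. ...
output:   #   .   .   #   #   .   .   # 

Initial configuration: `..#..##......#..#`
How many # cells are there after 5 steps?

..#...#.####.#..#
..#.#.#..###.#..#
..#.#.#...##.#..#
..#.#.#.#..#.#..#
..#.#.#.#..#.#..#
count of #: 7

7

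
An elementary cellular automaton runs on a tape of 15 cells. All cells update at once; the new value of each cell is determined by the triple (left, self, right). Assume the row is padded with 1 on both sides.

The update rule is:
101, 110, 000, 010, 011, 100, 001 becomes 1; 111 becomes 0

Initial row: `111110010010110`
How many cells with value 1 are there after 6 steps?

step 1: 000011111111111
step 2: 111110000000000
step 3: 000011111111111  (repeats step 1; period 2)
step 6: 111110000000000
count of 1: 5

5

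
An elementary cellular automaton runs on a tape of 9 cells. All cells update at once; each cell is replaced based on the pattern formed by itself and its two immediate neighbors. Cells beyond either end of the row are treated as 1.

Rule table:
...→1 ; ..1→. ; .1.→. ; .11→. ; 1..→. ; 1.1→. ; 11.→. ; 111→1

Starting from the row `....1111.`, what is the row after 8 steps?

.1111111.

.11..11..
.........
.1111111.
..11111..
...111...
.1..1..1.
.........  (repeats step 2; period 5)
step 8: .1111111.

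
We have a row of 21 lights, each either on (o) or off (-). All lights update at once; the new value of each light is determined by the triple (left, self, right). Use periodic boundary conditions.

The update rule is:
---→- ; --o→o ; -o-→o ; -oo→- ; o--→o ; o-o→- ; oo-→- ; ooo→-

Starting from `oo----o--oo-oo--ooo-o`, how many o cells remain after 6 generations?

--o--oooo-----oo-----
-oooo----o---o--o----
o----o--ooo-oooooo---
oo--oooo----------o-o
--oo----o--------oo--
-o--o--ooo------o--o-
count of o: 7

7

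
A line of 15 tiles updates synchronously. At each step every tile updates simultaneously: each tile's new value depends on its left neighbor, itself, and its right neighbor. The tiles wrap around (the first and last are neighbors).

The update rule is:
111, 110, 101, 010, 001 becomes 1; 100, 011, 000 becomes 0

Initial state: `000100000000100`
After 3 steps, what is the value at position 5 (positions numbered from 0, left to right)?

0

001100000001100
010100000010100
111100000111100
position 5 holds 0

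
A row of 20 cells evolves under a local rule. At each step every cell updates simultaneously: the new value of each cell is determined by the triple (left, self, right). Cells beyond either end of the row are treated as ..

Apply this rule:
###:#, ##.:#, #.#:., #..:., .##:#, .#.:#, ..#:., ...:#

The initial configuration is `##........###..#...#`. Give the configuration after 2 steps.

step 1: ##.######.###..#.#.#
step 2: ##.######.###..#.#.#

##.######.###..#.#.#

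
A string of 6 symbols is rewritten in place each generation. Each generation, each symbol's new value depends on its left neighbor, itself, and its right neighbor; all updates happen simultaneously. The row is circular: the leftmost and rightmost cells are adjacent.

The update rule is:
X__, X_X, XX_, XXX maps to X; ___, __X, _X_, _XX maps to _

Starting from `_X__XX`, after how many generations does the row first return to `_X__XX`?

X_X__X
XX_X__
_XX_X_
__XX_X
X__XX_
_X__XX

6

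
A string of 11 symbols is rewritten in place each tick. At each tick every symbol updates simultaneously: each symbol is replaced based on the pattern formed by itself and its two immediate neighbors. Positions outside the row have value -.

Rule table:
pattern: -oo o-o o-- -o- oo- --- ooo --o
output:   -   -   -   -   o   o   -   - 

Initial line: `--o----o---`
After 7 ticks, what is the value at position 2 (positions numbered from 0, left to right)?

o---oo---oo
--o--o-o--o
o----------
--ooooooooo
o---------o
--ooooooo--
o-------o-o
position 2 holds -

-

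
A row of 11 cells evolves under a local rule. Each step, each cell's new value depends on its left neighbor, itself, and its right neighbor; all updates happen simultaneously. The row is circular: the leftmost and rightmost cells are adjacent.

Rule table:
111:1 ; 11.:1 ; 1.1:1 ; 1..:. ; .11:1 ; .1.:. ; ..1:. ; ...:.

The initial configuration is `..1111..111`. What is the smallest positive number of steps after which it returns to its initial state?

1

..1111..111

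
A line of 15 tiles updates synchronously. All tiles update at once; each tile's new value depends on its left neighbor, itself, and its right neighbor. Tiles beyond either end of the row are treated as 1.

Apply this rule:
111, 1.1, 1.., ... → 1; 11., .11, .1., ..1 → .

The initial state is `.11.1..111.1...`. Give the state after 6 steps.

1..1.1..1.1.11.
.1..1.1..1.1..1
1.1..1.1..1.1..
.1.1..1.1..1.1.
1.1.1..1.1..1.1
.1.1.1..1.1..1.

.1.1.1..1.1..1.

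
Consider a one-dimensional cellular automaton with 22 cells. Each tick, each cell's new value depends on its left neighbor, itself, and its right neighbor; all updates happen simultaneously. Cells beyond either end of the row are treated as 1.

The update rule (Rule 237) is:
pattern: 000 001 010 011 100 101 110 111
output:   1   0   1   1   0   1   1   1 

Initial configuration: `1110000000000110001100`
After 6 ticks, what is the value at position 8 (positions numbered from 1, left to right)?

1

tick 1: 1110111111110110101100
tick 2: 1111111111111111111100
tick 3: 1111111111111111111100  (fixed point — unchanged through tick 6)
position 8 holds 1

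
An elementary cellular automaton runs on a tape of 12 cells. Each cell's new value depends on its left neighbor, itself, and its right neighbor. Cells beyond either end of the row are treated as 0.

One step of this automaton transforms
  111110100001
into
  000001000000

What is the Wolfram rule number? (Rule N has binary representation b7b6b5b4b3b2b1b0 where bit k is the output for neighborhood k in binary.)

32

position 1: 111 → 0  (bit 7 = 0)
position 4: 110 → 0  (bit 6 = 0)
position 5: 101 → 1  (bit 5 = 1)
position 7: 100 → 0  (bit 4 = 0)
position 0: 011 → 0  (bit 3 = 0)
position 6: 010 → 0  (bit 2 = 0)
position 10: 001 → 0  (bit 1 = 0)
position 8: 000 → 0  (bit 0 = 0)
bits b7..b0 = 00100000 = 32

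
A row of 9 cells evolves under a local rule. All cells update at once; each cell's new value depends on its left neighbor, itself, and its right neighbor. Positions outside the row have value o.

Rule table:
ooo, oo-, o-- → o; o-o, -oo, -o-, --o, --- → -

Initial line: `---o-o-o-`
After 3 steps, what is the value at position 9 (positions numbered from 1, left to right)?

o--------
oo-------
ooo------
position 9 holds -

-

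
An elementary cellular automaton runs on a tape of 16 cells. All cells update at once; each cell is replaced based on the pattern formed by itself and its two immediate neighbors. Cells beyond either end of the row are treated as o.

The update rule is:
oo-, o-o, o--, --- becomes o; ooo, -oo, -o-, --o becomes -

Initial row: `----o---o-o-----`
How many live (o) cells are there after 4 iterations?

9

iteration 1: ooo--oo--o-oooo-
iteration 2: --oo--oo--o---oo
iteration 3: o--oo--oo--oo---
iteration 4: oo--oo--oo--ooo-
count of o: 9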